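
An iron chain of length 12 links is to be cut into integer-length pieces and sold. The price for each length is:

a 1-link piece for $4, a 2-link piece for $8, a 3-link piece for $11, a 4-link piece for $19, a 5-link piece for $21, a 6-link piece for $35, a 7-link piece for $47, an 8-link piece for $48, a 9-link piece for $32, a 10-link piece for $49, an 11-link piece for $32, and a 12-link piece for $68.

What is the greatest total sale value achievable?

70

Let v[k] be the best obtainable value from length k. For each k, try every first piece i and keep the best of price[i] + v[k−i].
v[1] = 4
v[2] = 8  (first piece 1, then v[1]=4)
v[3] = 12  (first piece 1, then v[2]=8)
v[4] = 19
v[5] = 23  (first piece 1, then v[4]=19)
v[6] = 35
v[7] = 47
v[8] = 51  (first piece 1, then v[7]=47)
v[9] = 55  (first piece 1, then v[8]=51)
v[10] = 59  (first piece 1, then v[9]=55)
v[11] = 66  (first piece 4, then v[7]=47)
v[12] = 70  (first piece 1, then v[11]=66)
One optimal cutting: 7 + 4 + 1 → $47 + $19 + $4 = $70.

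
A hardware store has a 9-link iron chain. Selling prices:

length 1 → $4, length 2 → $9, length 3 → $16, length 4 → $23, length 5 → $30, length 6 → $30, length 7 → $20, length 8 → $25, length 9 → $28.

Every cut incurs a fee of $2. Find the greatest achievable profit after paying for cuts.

51

Build r[k] bottom-up: r[k] = max over allowed piece i of (p[i] + r[k−i]) − 2 per cut.
r[1] = 4
r[2] = max(4+4-2, 9+0) = 9
r[3] = max(4+9-2, 9+4-2, 16+0) = 16
r[4] = max(4+16-2, 9+9-2, 16+4-2, 23+0) = 23
r[5] = max(4+23-2, 9+16-2, 16+9-2, 23+4-2, 30+0) = 30
r[6] = max(4+30-2, 9+23-2, 16+16-2, 23+9-2, 30+4-2, 30+0) = 32
r[7] = max(4+32-2, 9+30-2, 16+23-2, …, 30+4-2, 20+0) = 37
r[8] = max(4+37-2, 9+32-2, 16+30-2, …, 20+4-2, 25+0) = 44
r[9] = max(4+44-2, 9+37-2, 16+32-2, …, 25+4-2, 28+0) = 51
One optimal plan: pieces 5 + 4 (1 cut) → $53 − $2 = $51.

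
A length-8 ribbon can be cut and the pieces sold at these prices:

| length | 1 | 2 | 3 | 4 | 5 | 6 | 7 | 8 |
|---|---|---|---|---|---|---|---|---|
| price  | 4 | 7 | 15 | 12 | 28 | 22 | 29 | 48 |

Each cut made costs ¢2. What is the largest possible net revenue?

48

Consider every possible first cut. r[k] is the best of p[i]+r[k−i] over all sellable i≤k, charging 2 whenever i<k.
r[1] = 4
r[2] = max(4+4-2, 7+0) = 7
r[3] = max(4+7-2, 7+4-2, 15+0) = 15
r[4] = max(4+15-2, 7+7-2, 15+4-2, 12+0) = 17
r[5] = max(4+17-2, 7+15-2, 15+7-2, 12+4-2, 28+0) = 28
r[6] = max(4+28-2, 7+17-2, 15+15-2, 12+7-2, 28+4-2, 22+0) = 30
r[7] = max(4+30-2, 7+28-2, 15+17-2, …, 22+4-2, 29+0) = 33
r[8] = max(4+33-2, 7+30-2, 15+28-2, …, 29+4-2, 48+0) = 48
Best is to make no cuts and sell whole for ¢48.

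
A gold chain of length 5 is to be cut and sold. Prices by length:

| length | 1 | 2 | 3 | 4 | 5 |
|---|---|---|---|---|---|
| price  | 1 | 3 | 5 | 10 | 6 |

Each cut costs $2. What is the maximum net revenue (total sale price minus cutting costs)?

Consider every possible first cut. r[k] is the best of p[i]+r[k−i] over all sellable i≤k, charging 2 whenever i<k.
r[1] = 1
r[2] = max(1+1-2, 3+0) = 3
r[3] = max(1+3-2, 3+1-2, 5+0) = 5
r[4] = max(1+5-2, 3+3-2, 5+1-2, 10+0) = 10
r[5] = max(1+10-2, 3+5-2, 5+3-2, 10+1-2, 6+0) = 9
One optimal plan: pieces 4 + 1 (1 cut) → $11 − $2 = $9.

9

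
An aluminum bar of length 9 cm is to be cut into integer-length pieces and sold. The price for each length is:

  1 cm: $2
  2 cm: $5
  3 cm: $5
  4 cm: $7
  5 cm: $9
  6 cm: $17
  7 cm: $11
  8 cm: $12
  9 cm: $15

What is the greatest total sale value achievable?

Build r[k] bottom-up: r[k] = max over allowed piece i of (p[i] + r[k−i]).
r[1] = 2
r[2] = max(2+2, 5+0) = 5
r[3] = max(2+5, 5+2, 5+0) = 7
r[4] = max(2+7, 5+5, 5+2, 7+0) = 10
r[5] = max(2+10, 5+7, 5+5, 7+2, 9+0) = 12
r[6] = max(2+12, 5+10, 5+7, 7+5, 9+2, 17+0) = 17
r[7] = max(2+17, 5+12, 5+10, …, 17+2, 11+0) = 19
r[8] = max(2+19, 5+17, 5+12, …, 11+2, 12+0) = 22
r[9] = max(2+22, 5+19, 5+17, …, 12+2, 15+0) = 24
One optimal cutting: 6 + 2 + 1 → $17 + $5 + $2 = $24.

24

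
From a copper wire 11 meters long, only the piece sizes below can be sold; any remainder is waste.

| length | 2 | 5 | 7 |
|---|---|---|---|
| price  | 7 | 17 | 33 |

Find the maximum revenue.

47

Let f[k] be the best obtainable value from length k. For each k, try every first piece i and keep the best of price[i] + f[k−i].
f[1] = 0
f[2] = 7
f[3] = 7
f[4] = 14  (first piece 2, then f[2]=7)
f[5] = max(7+7, 17+0) = 17
f[6] = max(7+14, 17+0) = 21
f[7] = max(7+17, 17+7, 33+0) = 33
f[8] = max(7+21, 17+7, 33+0) = 33
f[9] = max(7+33, 17+14, 33+7) = 40
f[10] = max(7+33, 17+17, 33+7) = 40
f[11] = max(7+40, 17+21, 33+14) = 47
One optimal cutting: 7 + 2 + 2 → €47.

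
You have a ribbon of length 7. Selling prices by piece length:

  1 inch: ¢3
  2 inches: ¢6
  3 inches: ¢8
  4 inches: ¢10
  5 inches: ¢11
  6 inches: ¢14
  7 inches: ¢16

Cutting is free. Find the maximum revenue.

Consider every possible first cut. best[k] is the best of p[i]+best[k−i] over all sellable i≤k.
best[1] = 3
best[2] = max(3+3, 6+0) = 6
best[3] = max(3+6, 6+3, 8+0) = 9
best[4] = max(3+9, 6+6, 8+3, 10+0) = 12
best[5] = max(3+12, 6+9, 8+6, 10+3, 11+0) = 15
best[6] = max(3+15, 6+12, 8+9, 10+6, 11+3, 14+0) = 18
best[7] = max(3+18, 6+15, 8+12, …, 14+3, 16+0) = 21
One optimal cutting: 1 + 1 + 1 + 1 + 1 + 1 + 1 → ¢3 + ¢3 + ¢3 + ¢3 + ¢3 + ¢3 + ¢3 = ¢21.

21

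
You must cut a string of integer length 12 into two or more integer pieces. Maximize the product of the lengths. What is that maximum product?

Define P[k] = max over 1≤i<k of i · max(k−i, P[k−i]); the inner max lets the remainder stay uncut if that's better.
P[2] = 1×max(1,0) = 1×1 = 1
P[3] = max(1×2, 2×1) = 2
P[4] = max(1×3, 2×2, 3×1) = 4
P[5] = max(1×4, 2×3, 3×2, 4×1) = 6
P[6] = max(1×6, 2×4, 3×3, 4×2, 5×1) = 9
P[7] = max(1×9, 2×6, 3×4, 4×3, 5×2, 6×1) = 12
P[8] = max(1×12, 2×9, 3×6, …, 6×2, 7×1) = 18
P[9] = max(1×18, 2×12, 3×9, …, 7×2, 8×1) = 27
P[10] = max(1×27, 2×18, 3×12, …, 8×2, 9×1) = 36
P[11] = max(1×36, 2×27, 3×18, …, 9×2, 10×1) = 54
P[12] = max(1×54, 2×36, 3×27, …, 10×2, 11×1) = 81
One optimal split: 3 + 3 + 3 + 3; product 3×3×3×3 = 81.

81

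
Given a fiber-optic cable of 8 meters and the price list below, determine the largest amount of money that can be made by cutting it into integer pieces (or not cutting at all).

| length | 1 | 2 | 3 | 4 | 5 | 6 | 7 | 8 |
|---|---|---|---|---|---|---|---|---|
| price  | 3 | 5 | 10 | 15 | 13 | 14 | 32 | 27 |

35

Build best[k] bottom-up: best[k] = max over allowed piece i of (p[i] + best[k−i]).
best[1] = 3
best[2] = 6  (first piece 1, then best[1]=3)
best[3] = 10
best[4] = 15
best[5] = 18  (first piece 1, then best[4]=15)
best[6] = 21  (first piece 1, then best[5]=18)
best[7] = 32
best[8] = 35  (first piece 1, then best[7]=32)
One optimal cutting: 7 + 1 → $32 + $3 = $35.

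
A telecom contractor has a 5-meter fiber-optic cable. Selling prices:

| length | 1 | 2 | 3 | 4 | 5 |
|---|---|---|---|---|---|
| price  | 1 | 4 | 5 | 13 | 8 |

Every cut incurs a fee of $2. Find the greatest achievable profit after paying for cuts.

Build r[k] bottom-up: r[k] = max over allowed piece i of (p[i] + r[k−i]) − 2 per cut.
r[1] = 1
r[2] = 4
r[3] = 5
r[4] = 13
r[5] = 12  (first piece 1, then r[4]=13)
One optimal plan: pieces 4 + 1 (1 cut) → $14 − $2 = $12.

12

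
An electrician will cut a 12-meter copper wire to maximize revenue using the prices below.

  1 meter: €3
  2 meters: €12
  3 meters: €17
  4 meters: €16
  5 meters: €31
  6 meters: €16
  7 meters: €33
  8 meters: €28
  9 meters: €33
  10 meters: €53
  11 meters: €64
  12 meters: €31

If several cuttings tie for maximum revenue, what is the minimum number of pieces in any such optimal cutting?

3

Build r[k] bottom-up: r[k] = max over allowed piece i of (p[i] + r[k−i]).
r[1] = 3
r[2] = max(3+3, 12+0) = 12
r[3] = max(3+12, 12+3, 17+0) = 17
r[4] = max(3+17, 12+12, 17+3, 16+0) = 24
r[5] = max(3+24, 12+17, 17+12, 16+3, 31+0) = 31
r[6] = max(3+31, 12+24, 17+17, 16+12, 31+3, 16+0) = 36
r[7] = max(3+36, 12+31, 17+24, …, 16+3, 33+0) = 43
r[8] = max(3+43, 12+36, 17+31, …, 33+3, 28+0) = 48
r[9] = max(3+48, 12+43, 17+36, …, 28+3, 33+0) = 55
r[10] = max(3+55, 12+48, 17+43, …, 33+3, 53+0) = 62
r[11] = max(3+62, 12+55, 17+48, …, 53+3, 64+0) = 67
r[12] = max(3+67, 12+62, 17+55, …, 64+3, 31+0) = 74
Maximum revenue is €74.
Now minimize piece count subject to staying optimal: for each k, pieces[k] = 1 + min over i with p[i]+r[k−i]=r[k] of pieces[k−i].
pieces[9] = 3
pieces[10] = 2
pieces[11] = 4
pieces[12] = 3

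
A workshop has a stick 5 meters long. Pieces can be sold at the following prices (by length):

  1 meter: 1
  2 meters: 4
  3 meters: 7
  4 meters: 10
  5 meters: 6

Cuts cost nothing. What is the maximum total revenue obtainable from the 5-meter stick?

11

Build r[k] bottom-up: r[k] = max over allowed piece i of (p[i] + r[k−i]).
r[1] = 1
r[2] = 4
r[3] = 7
r[4] = 10
r[5] = 11  (first piece 1, then r[4]=10)
One optimal cutting: 4 + 1 → 10 + 1 = 11.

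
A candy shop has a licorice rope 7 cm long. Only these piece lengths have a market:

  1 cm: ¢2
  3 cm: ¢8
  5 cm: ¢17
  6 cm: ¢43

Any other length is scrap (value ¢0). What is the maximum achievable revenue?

45

Consider every possible first cut. r[k] is the best of p[i]+r[k−i] over all sellable i≤k.
r[1] = 2
r[2] = 4  (first piece 1, then r[1]=2)
r[3] = 8
r[4] = 10  (first piece 1, then r[3]=8)
r[5] = 17
r[6] = 43
r[7] = 45  (first piece 1, then r[6]=43)
One optimal cutting: 6 + 1 → ¢45.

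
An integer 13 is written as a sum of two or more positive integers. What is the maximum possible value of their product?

108

Define m[k] = max over 1≤i<k of i · max(k−i, m[k−i]); the inner max lets the remainder stay uncut if that's better.
m[2] = 1*max(1,0) = 1*1 = 1
m[3] = max(1*2, 2*1) = 2
m[4] = max(1*3, 2*2, 3*1) = 4
m[5] = max(1*4, 2*3, 3*2, 4*1) = 6
m[6] = max(1*6, 2*4, 3*3, 4*2, 5*1) = 9
m[7] = max(1*9, 2*6, 3*4, 4*3, 5*2, 6*1) = 12
m[8] = max(1*12, 2*9, 3*6, …, 6*2, 7*1) = 18
m[9] = max(1*18, 2*12, 3*9, …, 7*2, 8*1) = 27
m[10] = max(1*27, 2*18, 3*12, …, 8*2, 9*1) = 36
m[11] = max(1*36, 2*27, 3*18, …, 9*2, 10*1) = 54
m[12] = max(1*54, 2*36, 3*27, …, 10*2, 11*1) = 81
m[13] = max(1*81, 2*54, 3*36, …, 11*2, 12*1) = 108
One optimal split: 3 + 3 + 3 + 2 + 2; product 3*3*3*2*2 = 108.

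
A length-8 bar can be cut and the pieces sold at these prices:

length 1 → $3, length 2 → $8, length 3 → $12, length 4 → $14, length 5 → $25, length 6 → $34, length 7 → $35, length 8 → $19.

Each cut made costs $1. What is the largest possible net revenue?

Consider every possible first cut. v[k] is the best of p[i]+v[k−i] over all sellable i≤k, charging 1 whenever i<k.
v[1] = 3
v[2] = 8
v[3] = 12
v[4] = 15  (first piece 2, then v[2]=8)
v[5] = 25
v[6] = 34
v[7] = 36  (first piece 1, then v[6]=34)
v[8] = 41  (first piece 2, then v[6]=34)
One optimal plan: pieces 6 + 2 (1 cut) → $42 − $1 = $41.

41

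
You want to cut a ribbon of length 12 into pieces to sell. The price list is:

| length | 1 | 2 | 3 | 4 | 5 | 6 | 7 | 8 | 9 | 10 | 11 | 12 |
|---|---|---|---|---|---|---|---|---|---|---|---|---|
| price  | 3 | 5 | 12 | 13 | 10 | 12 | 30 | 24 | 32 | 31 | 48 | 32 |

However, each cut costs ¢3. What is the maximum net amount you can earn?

48

Let v[k] be the best obtainable value from length k. For each k, try every first piece i and keep the best of price[i] + v[k−i] minus the 3 cut fee when i<k.
v[1] = 3
v[2] = max(3+3-3, 5+0) = 5
v[3] = max(3+5-3, 5+3-3, 12+0) = 12
v[4] = max(3+12-3, 5+5-3, 12+3-3, 13+0) = 13
v[5] = max(3+13-3, 5+12-3, 12+5-3, 13+3-3, 10+0) = 14
v[6] = max(3+14-3, 5+13-3, 12+12-3, 13+5-3, 10+3-3, 12+0) = 21
v[7] = max(3+21-3, 5+14-3, 12+13-3, …, 12+3-3, 30+0) = 30
v[8] = max(3+30-3, 5+21-3, 12+14-3, …, 30+3-3, 24+0) = 30
v[9] = max(3+30-3, 5+30-3, 12+21-3, …, 24+3-3, 32+0) = 32
v[10] = max(3+32-3, 5+30-3, 12+30-3, …, 32+3-3, 31+0) = 39
v[11] = max(3+39-3, 5+32-3, 12+30-3, …, 31+3-3, 48+0) = 48
v[12] = max(3+48-3, 5+39-3, 12+32-3, …, 48+3-3, 32+0) = 48
One optimal plan: pieces 11 + 1 (1 cut) → ¢51 − ¢3 = ¢48.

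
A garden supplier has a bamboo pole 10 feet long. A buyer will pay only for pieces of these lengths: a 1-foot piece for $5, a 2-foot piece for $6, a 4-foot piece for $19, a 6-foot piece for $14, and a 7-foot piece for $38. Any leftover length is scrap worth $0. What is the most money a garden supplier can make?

53

Consider every possible first cut. best[k] is the best of p[i]+best[k−i] over all sellable i≤k.
best[1] = 5
best[2] = max(5+5, 6+0) = 10
best[3] = max(5+10, 6+5) = 15
best[4] = max(5+15, 6+10, 19+0) = 20
best[5] = max(5+20, 6+15, 19+5) = 25
best[6] = max(5+25, 6+20, 19+10, 14+0) = 30
best[7] = max(5+30, 6+25, 19+15, 14+5, 38+0) = 38
best[8] = max(5+38, 6+30, 19+20, 14+10, 38+5) = 43
best[9] = max(5+43, 6+38, 19+25, 14+15, 38+10) = 48
best[10] = max(5+48, 6+43, 19+30, 14+20, 38+15) = 53
One optimal cutting: 7 + 1 + 1 + 1 → $53.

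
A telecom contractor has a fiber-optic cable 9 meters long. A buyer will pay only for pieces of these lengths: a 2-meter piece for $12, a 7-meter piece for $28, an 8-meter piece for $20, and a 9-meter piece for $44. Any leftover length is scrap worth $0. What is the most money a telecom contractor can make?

Let best[k] be the best obtainable value from length k. For each k, try every first piece i and keep the best of price[i] + best[k−i].
best[1] = 0
best[2] = 12
best[3] = 12
best[4] = 24  (first piece 2, then best[2]=12)
best[5] = 24
best[6] = 36  (first piece 2, then best[4]=24)
best[7] = max(12+24, 28+0) = 36
best[8] = max(12+36, 28+0, 20+0) = 48
best[9] = max(12+36, 28+12, 20+0, 44+0) = 48
One optimal cutting: pieces 2 + 2 + 2 + 2 with 1 meter of scrap → $48.

48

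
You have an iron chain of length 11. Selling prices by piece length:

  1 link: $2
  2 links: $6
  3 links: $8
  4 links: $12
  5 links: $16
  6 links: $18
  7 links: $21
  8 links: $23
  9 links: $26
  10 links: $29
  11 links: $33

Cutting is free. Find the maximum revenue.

Consider every possible first cut. R[k] is the best of p[i]+R[k−i] over all sellable i≤k.
R[1] = 2
R[2] = 6
R[3] = 8  (first piece 1, then R[2]=6)
R[4] = 12  (first piece 2, then R[2]=6)
R[5] = 16
R[6] = 18  (first piece 1, then R[5]=16)
R[7] = 22  (first piece 2, then R[5]=16)
R[8] = 24  (first piece 1, then R[7]=22)
R[9] = 28  (first piece 2, then R[7]=22)
R[10] = 32  (first piece 5, then R[5]=16)
R[11] = 34  (first piece 1, then R[10]=32)
One optimal cutting: 5 + 5 + 1 → $16 + $16 + $2 = $34.

34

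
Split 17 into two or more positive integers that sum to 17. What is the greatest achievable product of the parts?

486

Define f[k] = max over 1≤i<k of i · max(k−i, f[k−i]); the inner max lets the remainder stay uncut if that's better.
Small cases: f[2]=1, f[3]=2, f[4]=4, f[5]=6, f[6]=9, f[7]=12, f[8]=18, f[9]=27.
f[10] = max(1×27, 2×18, 3×12, …, 8×2, 9×1) = 36
f[11] = max(1×36, 2×27, 3×18, …, 9×2, 10×1) = 54
f[12] = max(1×54, 2×36, 3×27, …, 10×2, 11×1) = 81
f[13] = max(1×81, 2×54, 3×36, …, 11×2, 12×1) = 108
f[14] = max(1×108, 2×81, 3×54, …, 12×2, 13×1) = 162
f[15] = max(1×162, 2×108, 3×81, …, 13×2, 14×1) = 243
f[16] = max(1×243, 2×162, 3×108, …, 14×2, 15×1) = 324
f[17] = max(1×324, 2×243, 3×162, …, 15×2, 16×1) = 486
One optimal split: 3 + 3 + 3 + 3 + 3 + 2; product 3×3×3×3×3×2 = 486.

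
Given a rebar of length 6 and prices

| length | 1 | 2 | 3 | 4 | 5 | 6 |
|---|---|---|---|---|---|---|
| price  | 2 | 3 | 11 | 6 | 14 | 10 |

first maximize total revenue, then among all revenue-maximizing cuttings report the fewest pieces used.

2

Let r[k] be the best obtainable value from length k. For each k, try every first piece i and keep the best of price[i] + r[k−i].
r[1] = 2
r[2] = max(2+2, 3+0) = 4
r[3] = max(2+4, 3+2, 11+0) = 11
r[4] = max(2+11, 3+4, 11+2, 6+0) = 13
r[5] = max(2+13, 3+11, 11+4, 6+2, 14+0) = 15
r[6] = max(2+15, 3+13, 11+11, 6+4, 14+2, 10+0) = 22
Maximum revenue is ₹22.
Now minimize piece count subject to staying optimal: for each k, pieces[k] = 1 + min over i with p[i]+r[k−i]=r[k] of pieces[k−i].
pieces[3] = 1
pieces[4] = 2
pieces[5] = 3
pieces[6] = 2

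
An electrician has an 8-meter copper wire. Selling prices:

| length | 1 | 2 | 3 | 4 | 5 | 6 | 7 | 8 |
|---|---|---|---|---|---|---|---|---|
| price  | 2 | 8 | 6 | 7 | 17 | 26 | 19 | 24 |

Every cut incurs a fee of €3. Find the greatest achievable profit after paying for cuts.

Consider every possible first cut. net[k] is the best of p[i]+net[k−i] over all sellable i≤k, charging 3 whenever i<k.
net[1] = 2
net[2] = 8
net[3] = 7  (first piece 1, then net[2]=8)
net[4] = 13  (first piece 2, then net[2]=8)
net[5] = 17
net[6] = 26
net[7] = 25  (first piece 1, then net[6]=26)
net[8] = 31  (first piece 2, then net[6]=26)
One optimal plan: pieces 6 + 2 (1 cut) → €34 − €3 = €31.

31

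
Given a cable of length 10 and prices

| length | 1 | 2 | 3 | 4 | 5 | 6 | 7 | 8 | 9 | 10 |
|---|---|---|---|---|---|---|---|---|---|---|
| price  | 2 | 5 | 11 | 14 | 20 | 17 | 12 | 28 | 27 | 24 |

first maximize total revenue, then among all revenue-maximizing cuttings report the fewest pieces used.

2

Build r[k] bottom-up: r[k] = max over allowed piece i of (p[i] + r[k−i]).
r[1] = 2
r[2] = 5
r[3] = 11
r[4] = 14
r[5] = 20
r[6] = 22  (first piece 1, then r[5]=20)
r[7] = 25  (first piece 2, then r[5]=20)
r[8] = 31  (first piece 3, then r[5]=20)
r[9] = 34  (first piece 4, then r[5]=20)
r[10] = 40  (first piece 5, then r[5]=20)
Maximum revenue is €40.
Now minimize piece count subject to staying optimal: for each k, pieces[k] = 1 + min over i with p[i]+r[k−i]=r[k] of pieces[k−i].
pieces[7] = 2
pieces[8] = 2
pieces[9] = 2
pieces[10] = 2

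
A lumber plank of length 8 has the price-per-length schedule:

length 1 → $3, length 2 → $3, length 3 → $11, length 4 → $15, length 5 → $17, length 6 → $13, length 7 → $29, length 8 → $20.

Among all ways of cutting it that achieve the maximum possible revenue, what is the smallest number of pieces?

Build r[k] bottom-up: r[k] = max over allowed piece i of (p[i] + r[k−i]).
r[1] = 3
r[2] = 6  (first piece 1, then r[1]=3)
r[3] = 11
r[4] = 15
r[5] = 18  (first piece 1, then r[4]=15)
r[6] = 22  (first piece 3, then r[3]=11)
r[7] = 29
r[8] = 32  (first piece 1, then r[7]=29)
Maximum revenue is $32.
Now minimize piece count subject to staying optimal: for each k, pieces[k] = 1 + min over i with p[i]+r[k−i]=r[k] of pieces[k−i].
pieces[5] = 2
pieces[6] = 2
pieces[7] = 1
pieces[8] = 2

2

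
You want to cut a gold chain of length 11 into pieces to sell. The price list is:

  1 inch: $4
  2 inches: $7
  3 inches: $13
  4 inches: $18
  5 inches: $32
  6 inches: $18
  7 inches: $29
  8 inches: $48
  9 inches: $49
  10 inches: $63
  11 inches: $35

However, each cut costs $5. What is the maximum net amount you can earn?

62

Build r[k] bottom-up: r[k] = max over allowed piece i of (p[i] + r[k−i]) − 5 per cut.
r[1] = 4
r[2] = 7
r[3] = 13
r[4] = 18
r[5] = 32
r[6] = 31  (first piece 1, then r[5]=32)
r[7] = 34  (first piece 2, then r[5]=32)
r[8] = 48
r[9] = 49
r[10] = 63
r[11] = 62  (first piece 1, then r[10]=63)
One optimal plan: pieces 10 + 1 (1 cut) → $67 − $5 = $62.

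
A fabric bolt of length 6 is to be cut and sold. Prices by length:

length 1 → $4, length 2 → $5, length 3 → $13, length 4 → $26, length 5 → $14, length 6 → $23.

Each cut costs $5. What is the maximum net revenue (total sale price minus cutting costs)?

Let net[k] be the best obtainable value from length k. For each k, try every first piece i and keep the best of price[i] + net[k−i] minus the 5 cut fee when i<k.
net[1] = 4
net[2] = 5
net[3] = 13
net[4] = 26
net[5] = 25  (first piece 1, then net[4]=26)
net[6] = 26  (first piece 2, then net[4]=26)
One optimal plan: pieces 4 + 2 (1 cut) → $31 − $5 = $26.

26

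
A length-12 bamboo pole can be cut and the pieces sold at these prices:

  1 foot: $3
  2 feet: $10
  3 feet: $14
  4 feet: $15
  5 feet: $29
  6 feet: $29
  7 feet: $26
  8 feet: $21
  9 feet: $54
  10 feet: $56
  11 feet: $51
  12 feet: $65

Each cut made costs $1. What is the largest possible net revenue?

Build r[k] bottom-up: r[k] = max over allowed piece i of (p[i] + r[k−i]) − 1 per cut.
r[1] = 3
r[2] = max(3+3-1, 10+0) = 10
r[3] = max(3+10-1, 10+3-1, 14+0) = 14
r[4] = max(3+14-1, 10+10-1, 14+3-1, 15+0) = 19
r[5] = max(3+19-1, 10+14-1, 14+10-1, 15+3-1, 29+0) = 29
r[6] = max(3+29-1, 10+19-1, 14+14-1, 15+10-1, 29+3-1, 29+0) = 31
r[7] = max(3+31-1, 10+29-1, 14+19-1, …, 29+3-1, 26+0) = 38
r[8] = max(3+38-1, 10+31-1, 14+29-1, …, 26+3-1, 21+0) = 42
r[9] = max(3+42-1, 10+38-1, 14+31-1, …, 21+3-1, 54+0) = 54
r[10] = max(3+54-1, 10+42-1, 14+38-1, …, 54+3-1, 56+0) = 57
r[11] = max(3+57-1, 10+54-1, 14+42-1, …, 56+3-1, 51+0) = 63
r[12] = max(3+63-1, 10+57-1, 14+54-1, …, 51+3-1, 65+0) = 67
One optimal plan: pieces 9 + 3 (1 cut) → $68 − $1 = $67.

67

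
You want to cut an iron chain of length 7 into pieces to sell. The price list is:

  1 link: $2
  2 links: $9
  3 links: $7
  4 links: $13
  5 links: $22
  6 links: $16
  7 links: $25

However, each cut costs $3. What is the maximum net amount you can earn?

Let v[k] be the best obtainable value from length k. For each k, try every first piece i and keep the best of price[i] + v[k−i] minus the 3 cut fee when i<k.
v[1] = 2
v[2] = max(2+2-3, 9+0) = 9
v[3] = max(2+9-3, 9+2-3, 7+0) = 8
v[4] = max(2+8-3, 9+9-3, 7+2-3, 13+0) = 15
v[5] = max(2+15-3, 9+8-3, 7+9-3, 13+2-3, 22+0) = 22
v[6] = max(2+22-3, 9+15-3, 7+8-3, 13+9-3, 22+2-3, 16+0) = 21
v[7] = max(2+21-3, 9+22-3, 7+15-3, …, 16+2-3, 25+0) = 28
One optimal plan: pieces 5 + 2 (1 cut) → $31 − $3 = $28.

28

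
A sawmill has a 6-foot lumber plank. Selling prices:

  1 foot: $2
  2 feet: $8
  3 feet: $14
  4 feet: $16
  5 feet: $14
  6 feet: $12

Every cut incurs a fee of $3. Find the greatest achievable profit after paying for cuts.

25

Let v[k] be the best obtainable value from length k. For each k, try every first piece i and keep the best of price[i] + v[k−i] minus the 3 cut fee when i<k.
v[1] = 2
v[2] = 8
v[3] = 14
v[4] = 16
v[5] = 19  (first piece 2, then v[3]=14)
v[6] = 25  (first piece 3, then v[3]=14)
One optimal plan: pieces 3 + 3 (1 cut) → $28 − $3 = $25.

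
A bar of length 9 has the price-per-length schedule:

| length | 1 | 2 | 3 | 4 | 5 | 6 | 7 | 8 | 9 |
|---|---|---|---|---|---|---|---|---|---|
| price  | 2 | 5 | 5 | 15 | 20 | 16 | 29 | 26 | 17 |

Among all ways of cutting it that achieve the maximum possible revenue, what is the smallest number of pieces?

Let r[k] be the best obtainable value from length k. For each k, try every first piece i and keep the best of price[i] + r[k−i].
r[1] = 2
r[2] = 5
r[3] = 7  (first piece 1, then r[2]=5)
r[4] = 15
r[5] = 20
r[6] = 22  (first piece 1, then r[5]=20)
r[7] = 29
r[8] = 31  (first piece 1, then r[7]=29)
r[9] = 35  (first piece 4, then r[5]=20)
Maximum revenue is 35.
Now minimize piece count subject to staying optimal: for each k, pieces[k] = 1 + min over i with p[i]+r[k−i]=r[k] of pieces[k−i].
pieces[6] = 2
pieces[7] = 1
pieces[8] = 2
pieces[9] = 2

2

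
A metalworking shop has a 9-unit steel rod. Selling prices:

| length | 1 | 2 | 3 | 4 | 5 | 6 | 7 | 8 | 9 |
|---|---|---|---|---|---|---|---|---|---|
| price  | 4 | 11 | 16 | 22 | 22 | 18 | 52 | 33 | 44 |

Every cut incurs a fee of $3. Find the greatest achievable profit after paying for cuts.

60

Let r[k] be the best obtainable value from length k. For each k, try every first piece i and keep the best of price[i] + r[k−i] minus the 3 cut fee when i<k.
r[1] = 4
r[2] = max(4+4-3, 11+0) = 11
r[3] = max(4+11-3, 11+4-3, 16+0) = 16
r[4] = max(4+16-3, 11+11-3, 16+4-3, 22+0) = 22
r[5] = max(4+22-3, 11+16-3, 16+11-3, 22+4-3, 22+0) = 24
r[6] = max(4+24-3, 11+22-3, 16+16-3, 22+11-3, 22+4-3, 18+0) = 30
r[7] = max(4+30-3, 11+24-3, 16+22-3, …, 18+4-3, 52+0) = 52
r[8] = max(4+52-3, 11+30-3, 16+24-3, …, 52+4-3, 33+0) = 53
r[9] = max(4+53-3, 11+52-3, 16+30-3, …, 33+4-3, 44+0) = 60
One optimal plan: pieces 7 + 2 (1 cut) → $63 − $3 = $60.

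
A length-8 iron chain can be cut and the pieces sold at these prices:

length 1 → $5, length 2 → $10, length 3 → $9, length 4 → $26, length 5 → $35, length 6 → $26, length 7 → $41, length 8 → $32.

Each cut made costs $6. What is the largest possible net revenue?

Build v[k] bottom-up: v[k] = max over allowed piece i of (p[i] + v[k−i]) − 6 per cut.
v[1] = 5
v[2] = max(5+5-6, 10+0) = 10
v[3] = max(5+10-6, 10+5-6, 9+0) = 9
v[4] = max(5+9-6, 10+10-6, 9+5-6, 26+0) = 26
v[5] = max(5+26-6, 10+9-6, 9+10-6, 26+5-6, 35+0) = 35
v[6] = max(5+35-6, 10+26-6, 9+9-6, 26+10-6, 35+5-6, 26+0) = 34
v[7] = max(5+34-6, 10+35-6, 9+26-6, …, 26+5-6, 41+0) = 41
v[8] = max(5+41-6, 10+34-6, 9+35-6, …, 41+5-6, 32+0) = 46
One optimal plan: pieces 4 + 4 (1 cut) → $52 − $6 = $46.

46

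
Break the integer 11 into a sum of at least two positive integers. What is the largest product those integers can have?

Let prod[k] be the best product for length k (with at least one cut). For each first piece i, the rest contributes max(k−i, prod[k−i]).
prod[2] = 1·max(1,0) = 1·1 = 1
prod[3] = max(1·2, 2·1) = 2
prod[4] = max(1·3, 2·2, 3·1) = 4
prod[5] = max(1·4, 2·3, 3·2, 4·1) = 6
prod[6] = max(1·6, 2·4, 3·3, 4·2, 5·1) = 9
prod[7] = max(1·9, 2·6, 3·4, 4·3, 5·2, 6·1) = 12
prod[8] = max(1·12, 2·9, 3·6, …, 6·2, 7·1) = 18
prod[9] = max(1·18, 2·12, 3·9, …, 7·2, 8·1) = 27
prod[10] = max(1·27, 2·18, 3·12, …, 8·2, 9·1) = 36
prod[11] = max(1·36, 2·27, 3·18, …, 9·2, 10·1) = 54
One optimal split: 3 + 3 + 3 + 2; product 3·3·3·2 = 54.

54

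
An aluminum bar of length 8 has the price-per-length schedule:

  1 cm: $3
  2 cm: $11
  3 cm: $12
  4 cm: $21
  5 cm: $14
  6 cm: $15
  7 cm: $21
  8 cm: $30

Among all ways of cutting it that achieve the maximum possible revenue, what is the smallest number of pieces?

Build r[k] bottom-up: r[k] = max over allowed piece i of (p[i] + r[k−i]).
r[1] = 3
r[2] = max(3+3, 11+0) = 11
r[3] = max(3+11, 11+3, 12+0) = 14
r[4] = max(3+14, 11+11, 12+3, 21+0) = 22
r[5] = max(3+22, 11+14, 12+11, 21+3, 14+0) = 25
r[6] = max(3+25, 11+22, 12+14, 21+11, 14+3, 15+0) = 33
r[7] = max(3+33, 11+25, 12+22, …, 15+3, 21+0) = 36
r[8] = max(3+36, 11+33, 12+25, …, 21+3, 30+0) = 44
Maximum revenue is $44.
Now minimize piece count subject to staying optimal: for each k, pieces[k] = 1 + min over i with p[i]+r[k−i]=r[k] of pieces[k−i].
pieces[5] = 3
pieces[6] = 3
pieces[7] = 4
pieces[8] = 4

4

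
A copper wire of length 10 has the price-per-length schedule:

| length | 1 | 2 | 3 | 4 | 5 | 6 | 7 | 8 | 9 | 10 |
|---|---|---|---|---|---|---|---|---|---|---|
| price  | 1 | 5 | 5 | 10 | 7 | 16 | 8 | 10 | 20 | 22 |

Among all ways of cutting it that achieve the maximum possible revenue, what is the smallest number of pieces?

Let r[k] be the best obtainable value from length k. For each k, try every first piece i and keep the best of price[i] + r[k−i].
r[1] = 1
r[2] = 5
r[3] = 6  (first piece 1, then r[2]=5)
r[4] = 10  (first piece 2, then r[2]=5)
r[5] = 11  (first piece 1, then r[4]=10)
r[6] = 16
r[7] = 17  (first piece 1, then r[6]=16)
r[8] = 21  (first piece 2, then r[6]=16)
r[9] = 22  (first piece 1, then r[8]=21)
r[10] = 26  (first piece 2, then r[8]=21)
Maximum revenue is €26.
Now minimize piece count subject to staying optimal: for each k, pieces[k] = 1 + min over i with p[i]+r[k−i]=r[k] of pieces[k−i].
pieces[7] = 2
pieces[8] = 2
pieces[9] = 3
pieces[10] = 2

2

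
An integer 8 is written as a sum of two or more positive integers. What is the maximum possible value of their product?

18

Let g[k] be the best product for length k (with at least one cut). For each first piece i, the rest contributes max(k−i, g[k−i]).
Small cases: g[2]=1.
g[3] = max(1*2, 2*1) = 2
g[4] = max(1*3, 2*2, 3*1) = 4
g[5] = max(1*4, 2*3, 3*2, 4*1) = 6
g[6] = max(1*6, 2*4, 3*3, 4*2, 5*1) = 9
g[7] = max(1*9, 2*6, 3*4, 4*3, 5*2, 6*1) = 12
g[8] = max(1*12, 2*9, 3*6, …, 6*2, 7*1) = 18
One optimal split: 3 + 3 + 2; product 3*3*2 = 18.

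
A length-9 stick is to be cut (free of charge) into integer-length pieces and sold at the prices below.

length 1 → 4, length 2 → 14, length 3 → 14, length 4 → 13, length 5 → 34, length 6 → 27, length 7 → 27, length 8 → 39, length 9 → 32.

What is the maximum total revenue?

62

Consider every possible first cut. best[k] is the best of p[i]+best[k−i] over all sellable i≤k.
best[1] = 4
best[2] = max(4+4, 14+0) = 14
best[3] = max(4+14, 14+4, 14+0) = 18
best[4] = max(4+18, 14+14, 14+4, 13+0) = 28
best[5] = max(4+28, 14+18, 14+14, 13+4, 34+0) = 34
best[6] = max(4+34, 14+28, 14+18, 13+14, 34+4, 27+0) = 42
best[7] = max(4+42, 14+34, 14+28, …, 27+4, 27+0) = 48
best[8] = max(4+48, 14+42, 14+34, …, 27+4, 39+0) = 56
best[9] = max(4+56, 14+48, 14+42, …, 39+4, 32+0) = 62
One optimal cutting: 5 + 2 + 2 → 34 + 14 + 14 = 62.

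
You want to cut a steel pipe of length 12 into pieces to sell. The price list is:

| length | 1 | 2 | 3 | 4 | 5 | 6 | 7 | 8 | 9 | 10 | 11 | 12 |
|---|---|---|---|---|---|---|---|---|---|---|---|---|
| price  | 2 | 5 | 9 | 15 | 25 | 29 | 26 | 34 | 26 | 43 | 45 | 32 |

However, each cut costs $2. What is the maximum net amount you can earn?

Let r[k] be the best obtainable value from length k. For each k, try every first piece i and keep the best of price[i] + r[k−i] minus the 2 cut fee when i<k.
r[1] = 2
r[2] = max(2+2-2, 5+0) = 5
r[3] = max(2+5-2, 5+2-2, 9+0) = 9
r[4] = max(2+9-2, 5+5-2, 9+2-2, 15+0) = 15
r[5] = max(2+15-2, 5+9-2, 9+5-2, 15+2-2, 25+0) = 25
r[6] = max(2+25-2, 5+15-2, 9+9-2, 15+5-2, 25+2-2, 29+0) = 29
r[7] = max(2+29-2, 5+25-2, 9+15-2, …, 29+2-2, 26+0) = 29
r[8] = max(2+29-2, 5+29-2, 9+25-2, …, 26+2-2, 34+0) = 34
r[9] = max(2+34-2, 5+29-2, 9+29-2, …, 34+2-2, 26+0) = 38
r[10] = max(2+38-2, 5+34-2, 9+29-2, …, 26+2-2, 43+0) = 48
r[11] = max(2+48-2, 5+38-2, 9+34-2, …, 43+2-2, 45+0) = 52
r[12] = max(2+52-2, 5+48-2, 9+38-2, …, 45+2-2, 32+0) = 56
One optimal plan: pieces 6 + 6 (1 cut) → $58 − $2 = $56.

56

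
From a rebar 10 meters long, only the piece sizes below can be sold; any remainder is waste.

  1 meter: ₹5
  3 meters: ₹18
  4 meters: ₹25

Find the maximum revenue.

Let f[k] be the best obtainable value from length k. For each k, try every first piece i and keep the best of price[i] + f[k−i].
f[1] = 5
f[2] = 10  (first piece 1, then f[1]=5)
f[3] = 18
f[4] = 25
f[5] = 30  (first piece 1, then f[4]=25)
f[6] = 36  (first piece 3, then f[3]=18)
f[7] = 43  (first piece 3, then f[4]=25)
f[8] = 50  (first piece 4, then f[4]=25)
f[9] = 55  (first piece 1, then f[8]=50)
f[10] = 61  (first piece 3, then f[7]=43)
One optimal cutting: 4 + 3 + 3 → ₹61.

61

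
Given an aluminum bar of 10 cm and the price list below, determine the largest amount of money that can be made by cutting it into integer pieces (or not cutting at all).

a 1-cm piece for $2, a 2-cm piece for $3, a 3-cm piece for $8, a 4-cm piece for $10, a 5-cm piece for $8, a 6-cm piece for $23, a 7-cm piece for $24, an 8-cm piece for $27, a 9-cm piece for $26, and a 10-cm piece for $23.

33

Build r[k] bottom-up: r[k] = max over allowed piece i of (p[i] + r[k−i]).
r[1] = 2
r[2] = max(2+2, 3+0) = 4
r[3] = max(2+4, 3+2, 8+0) = 8
r[4] = max(2+8, 3+4, 8+2, 10+0) = 10
r[5] = max(2+10, 3+8, 8+4, 10+2, 8+0) = 12
r[6] = max(2+12, 3+10, 8+8, 10+4, 8+2, 23+0) = 23
r[7] = max(2+23, 3+12, 8+10, …, 23+2, 24+0) = 25
r[8] = max(2+25, 3+23, 8+12, …, 24+2, 27+0) = 27
r[9] = max(2+27, 3+25, 8+23, …, 27+2, 26+0) = 31
r[10] = max(2+31, 3+27, 8+25, …, 26+2, 23+0) = 33
One optimal cutting: 6 + 3 + 1 → $23 + $8 + $2 = $33.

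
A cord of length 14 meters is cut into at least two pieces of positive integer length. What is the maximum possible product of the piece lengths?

Let prod[k] be the best product for length k (with at least one cut). For each first piece i, the rest contributes max(k−i, prod[k−i]).
prod[2] = 1·max(1,0) = 1·1 = 1
prod[3] = 1·max(2,1) = 1·2 = 2
prod[4] = 2·max(2,1) = 2·2 = 4
prod[5] = 2·max(3,2) = 2·3 = 6
prod[6] = 3·max(3,2) = 3·3 = 9
prod[7] = 2·max(5,6) = 2·6 = 12
prod[8] = 2·max(6,9) = 2·9 = 18
prod[9] = 3·max(6,9) = 3·9 = 27
prod[10] = 2·max(8,18) = 2·18 = 36
prod[11] = 2·max(9,27) = 2·27 = 54
prod[12] = 3·max(9,27) = 3·27 = 81
prod[13] = 2·max(11,54) = 2·54 = 108
prod[14] = 2·max(12,81) = 2·81 = 162
One optimal split: 3 + 3 + 3 + 3 + 2; product 3·3·3·3·2 = 162.

162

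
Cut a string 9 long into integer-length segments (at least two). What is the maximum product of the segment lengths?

27

Let m[k] be the best product for length k (with at least one cut). For each first piece i, the rest contributes max(k−i, m[k−i]).
m[2] = 1×max(1,0) = 1×1 = 1
m[3] = max(1×2, 2×1) = 2
m[4] = max(1×3, 2×2, 3×1) = 4
m[5] = max(1×4, 2×3, 3×2, 4×1) = 6
m[6] = max(1×6, 2×4, 3×3, 4×2, 5×1) = 9
m[7] = max(1×9, 2×6, 3×4, 4×3, 5×2, 6×1) = 12
m[8] = max(1×12, 2×9, 3×6, …, 6×2, 7×1) = 18
m[9] = max(1×18, 2×12, 3×9, …, 7×2, 8×1) = 27
One optimal split: 3 + 3 + 3; product 3×3×3 = 27.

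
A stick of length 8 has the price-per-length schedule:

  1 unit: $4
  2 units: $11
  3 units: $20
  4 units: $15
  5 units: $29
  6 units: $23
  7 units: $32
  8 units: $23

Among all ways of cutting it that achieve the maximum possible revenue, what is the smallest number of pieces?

3

Build r[k] bottom-up: r[k] = max over allowed piece i of (p[i] + r[k−i]).
r[1] = 4
r[2] = 11
r[3] = 20
r[4] = 24  (first piece 1, then r[3]=20)
r[5] = 31  (first piece 2, then r[3]=20)
r[6] = 40  (first piece 3, then r[3]=20)
r[7] = 44  (first piece 1, then r[6]=40)
r[8] = 51  (first piece 2, then r[6]=40)
Maximum revenue is $51.
Now minimize piece count subject to staying optimal: for each k, pieces[k] = 1 + min over i with p[i]+r[k−i]=r[k] of pieces[k−i].
pieces[5] = 2
pieces[6] = 2
pieces[7] = 3
pieces[8] = 3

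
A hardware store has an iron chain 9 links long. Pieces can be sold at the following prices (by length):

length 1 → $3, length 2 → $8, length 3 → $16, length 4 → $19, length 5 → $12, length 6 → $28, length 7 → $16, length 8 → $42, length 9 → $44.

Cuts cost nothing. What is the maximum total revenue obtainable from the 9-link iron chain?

Build R[k] bottom-up: R[k] = max over allowed piece i of (p[i] + R[k−i]).
R[1] = 3
R[2] = max(3+3, 8+0) = 8
R[3] = max(3+8, 8+3, 16+0) = 16
R[4] = max(3+16, 8+8, 16+3, 19+0) = 19
R[5] = max(3+19, 8+16, 16+8, 19+3, 12+0) = 24
R[6] = max(3+24, 8+19, 16+16, 19+8, 12+3, 28+0) = 32
R[7] = max(3+32, 8+24, 16+19, …, 28+3, 16+0) = 35
R[8] = max(3+35, 8+32, 16+24, …, 16+3, 42+0) = 42
R[9] = max(3+42, 8+35, 16+32, …, 42+3, 44+0) = 48
One optimal cutting: 3 + 3 + 3 → $16 + $16 + $16 = $48.

48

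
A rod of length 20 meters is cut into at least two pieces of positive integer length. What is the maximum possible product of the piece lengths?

1458

Define g[k] = max over 1≤i<k of i · max(k−i, g[k−i]); the inner max lets the remainder stay uncut if that's better.
g[2] = 1·max(1,0) = 1·1 = 1
g[3] = 1·max(2,1) = 1·2 = 2
g[4] = 2·max(2,1) = 2·2 = 4
g[5] = 2·max(3,2) = 2·3 = 6
g[6] = 3·max(3,2) = 3·3 = 9
g[7] = 2·max(5,6) = 2·6 = 12
g[8] = 2·max(6,9) = 2·9 = 18
g[9] = 3·max(6,9) = 3·9 = 27
g[10] = 2·max(8,18) = 2·18 = 36
g[11] = 2·max(9,27) = 2·27 = 54
g[12] = 3·max(9,27) = 3·27 = 81
g[13] = 2·max(11,54) = 2·54 = 108
g[14] = 2·max(12,81) = 2·81 = 162
g[15] = 3·max(12,81) = 3·81 = 243
g[16] = 2·max(14,162) = 2·162 = 324
g[17] = 2·max(15,243) = 2·243 = 486
g[18] = 3·max(15,243) = 3·243 = 729
g[19] = 2·max(17,486) = 2·486 = 972
g[20] = 2·max(18,729) = 2·729 = 1458
One optimal split: 3 + 3 + 3 + 3 + 3 + 3 + 2; product 3·3·3·3·3·3·2 = 1458.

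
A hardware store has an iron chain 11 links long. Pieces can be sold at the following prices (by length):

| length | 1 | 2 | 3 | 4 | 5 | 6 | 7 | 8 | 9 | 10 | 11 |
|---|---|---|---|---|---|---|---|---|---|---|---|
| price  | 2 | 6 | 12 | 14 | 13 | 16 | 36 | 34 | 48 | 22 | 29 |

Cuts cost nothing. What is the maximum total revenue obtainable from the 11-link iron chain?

Build R[k] bottom-up: R[k] = max over allowed piece i of (p[i] + R[k−i]).
R[1] = 2
R[2] = 6
R[3] = 12
R[4] = 14  (first piece 1, then R[3]=12)
R[5] = 18  (first piece 2, then R[3]=12)
R[6] = 24  (first piece 3, then R[3]=12)
R[7] = 36
R[8] = 38  (first piece 1, then R[7]=36)
R[9] = 48
R[10] = 50  (first piece 1, then R[9]=48)
R[11] = 54  (first piece 2, then R[9]=48)
One optimal cutting: 9 + 2 → $48 + $6 = $54.

54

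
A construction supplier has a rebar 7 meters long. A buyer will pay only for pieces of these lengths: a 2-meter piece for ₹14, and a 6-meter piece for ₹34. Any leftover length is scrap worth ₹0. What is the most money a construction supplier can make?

Consider every possible first cut. best[k] is the best of p[i]+best[k−i] over all sellable i≤k.
best[1] = 0
best[2] = 14
best[3] = 14
best[4] = 28  (first piece 2, then best[2]=14)
best[5] = 28
best[6] = 42  (first piece 2, then best[4]=28)
best[7] = 42
One optimal cutting: pieces 2 + 2 + 2 with 1 meter of scrap → ₹42.

42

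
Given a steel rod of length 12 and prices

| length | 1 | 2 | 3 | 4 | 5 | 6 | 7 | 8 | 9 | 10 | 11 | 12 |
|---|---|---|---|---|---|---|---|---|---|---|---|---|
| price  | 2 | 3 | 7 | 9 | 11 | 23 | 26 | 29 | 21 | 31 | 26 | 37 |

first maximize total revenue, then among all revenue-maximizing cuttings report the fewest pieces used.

2

Build r[k] bottom-up: r[k] = max over allowed piece i of (p[i] + r[k−i]).
r[1] = 2
r[2] = max(2+2, 3+0) = 4
r[3] = max(2+4, 3+2, 7+0) = 7
r[4] = max(2+7, 3+4, 7+2, 9+0) = 9
r[5] = max(2+9, 3+7, 7+4, 9+2, 11+0) = 11
r[6] = max(2+11, 3+9, 7+7, 9+4, 11+2, 23+0) = 23
r[7] = max(2+23, 3+11, 7+9, …, 23+2, 26+0) = 26
r[8] = max(2+26, 3+23, 7+11, …, 26+2, 29+0) = 29
r[9] = max(2+29, 3+26, 7+23, …, 29+2, 21+0) = 31
r[10] = max(2+31, 3+29, 7+26, …, 21+2, 31+0) = 33
r[11] = max(2+33, 3+31, 7+29, …, 31+2, 26+0) = 36
r[12] = max(2+36, 3+33, 7+31, …, 26+2, 37+0) = 46
Maximum revenue is $46.
Now minimize piece count subject to staying optimal: for each k, pieces[k] = 1 + min over i with p[i]+r[k−i]=r[k] of pieces[k−i].
pieces[9] = 2
pieces[10] = 2
pieces[11] = 2
pieces[12] = 2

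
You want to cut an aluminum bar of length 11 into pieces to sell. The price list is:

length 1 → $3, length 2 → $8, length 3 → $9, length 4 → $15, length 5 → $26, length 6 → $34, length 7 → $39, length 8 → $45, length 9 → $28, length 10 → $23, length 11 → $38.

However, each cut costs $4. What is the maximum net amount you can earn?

56

Consider every possible first cut. net[k] is the best of p[i]+net[k−i] over all sellable i≤k, charging 4 whenever i<k.
net[1] = 3
net[2] = 8
net[3] = 9
net[4] = 15
net[5] = 26
net[6] = 34
net[7] = 39
net[8] = 45
net[9] = 44  (first piece 1, then net[8]=45)
net[10] = 49  (first piece 2, then net[8]=45)
net[11] = 56  (first piece 5, then net[6]=34)
One optimal plan: pieces 6 + 5 (1 cut) → $60 − $4 = $56.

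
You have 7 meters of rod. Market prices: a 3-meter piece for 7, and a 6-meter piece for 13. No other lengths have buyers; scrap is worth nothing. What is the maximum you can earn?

Let r[k] be the best obtainable value from length k. For each k, try every first piece i and keep the best of price[i] + r[k−i].
r[1] = 0
r[2] = 0
r[3] = 7
r[4] = 7
r[5] = 7
r[6] = max(7+7, 13+0) = 14
r[7] = max(7+7, 13+0) = 14
One optimal cutting: pieces 3 + 3 with 1 meter of scrap → 14.

14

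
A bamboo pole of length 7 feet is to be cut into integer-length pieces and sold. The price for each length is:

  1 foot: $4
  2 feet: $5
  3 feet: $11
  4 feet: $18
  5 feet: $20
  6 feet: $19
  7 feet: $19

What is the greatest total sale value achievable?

Build v[k] bottom-up: v[k] = max over allowed piece i of (p[i] + v[k−i]).
v[1] = 4
v[2] = max(4+4, 5+0) = 8
v[3] = max(4+8, 5+4, 11+0) = 12
v[4] = max(4+12, 5+8, 11+4, 18+0) = 18
v[5] = max(4+18, 5+12, 11+8, 18+4, 20+0) = 22
v[6] = max(4+22, 5+18, 11+12, 18+8, 20+4, 19+0) = 26
v[7] = max(4+26, 5+22, 11+18, …, 19+4, 19+0) = 30
One optimal cutting: 4 + 1 + 1 + 1 → $18 + $4 + $4 + $4 = $30.

30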